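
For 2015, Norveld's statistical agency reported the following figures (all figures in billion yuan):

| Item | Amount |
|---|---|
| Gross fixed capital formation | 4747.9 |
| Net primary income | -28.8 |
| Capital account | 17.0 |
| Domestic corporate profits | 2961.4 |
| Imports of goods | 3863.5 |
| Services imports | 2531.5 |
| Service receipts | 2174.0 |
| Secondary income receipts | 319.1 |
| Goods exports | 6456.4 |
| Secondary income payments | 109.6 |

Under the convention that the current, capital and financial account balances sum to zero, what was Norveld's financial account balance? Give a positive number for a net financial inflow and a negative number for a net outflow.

Goods balance = 6456.4 - 3863.5 = 2592.9
Services balance = 2174.0 - 2531.5 = -357.5
Trade balance (goods + services) = 2592.9 + (-357.5) = 2235.4
Net primary income = -28.8
Net secondary income = 319.1 - 109.6 = 209.5
Current account = 2235.4 + (-28.8) + 209.5 = 2416.1
Financial account = -(2416.1 + 17.0) = -2433.1

-2433.1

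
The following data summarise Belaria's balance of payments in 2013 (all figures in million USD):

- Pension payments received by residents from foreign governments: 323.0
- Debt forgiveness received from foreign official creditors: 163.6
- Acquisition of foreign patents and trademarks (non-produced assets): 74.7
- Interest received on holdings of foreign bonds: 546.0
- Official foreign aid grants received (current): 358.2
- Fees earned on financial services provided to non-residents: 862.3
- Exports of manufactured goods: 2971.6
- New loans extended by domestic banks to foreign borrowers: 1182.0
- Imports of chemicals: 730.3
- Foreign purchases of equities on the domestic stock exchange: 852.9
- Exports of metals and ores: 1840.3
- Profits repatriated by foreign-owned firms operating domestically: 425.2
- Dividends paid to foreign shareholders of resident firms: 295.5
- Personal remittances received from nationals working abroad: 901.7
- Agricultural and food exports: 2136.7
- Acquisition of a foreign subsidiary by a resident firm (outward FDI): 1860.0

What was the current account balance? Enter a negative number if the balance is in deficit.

Goods: -730.3 + 2136.7 + 1840.3 + 2971.6 = 6218.3
Services: 862.3
Primary income: -295.5 + 546.0 - 425.2 = -174.7
Secondary income: 901.7 + 323.0 + 358.2 = 1582.9
Current account = 6218.3 + 862.3 + (-174.7) + 1582.9 = 8488.8
(Excluded from the current account — capital account: debt forgiveness received from foreign official creditors 163.6, acquisition of foreign patents and trademarks (non-produced assets) 74.7; financial account: new loans extended by domestic banks to foreign borrowers 1182.0, foreign purchases of equities on the domestic stock exchange 852.9, acquisition of a foreign subsidiary by a resident firm (outward FDI) 1860.0.)

8488.8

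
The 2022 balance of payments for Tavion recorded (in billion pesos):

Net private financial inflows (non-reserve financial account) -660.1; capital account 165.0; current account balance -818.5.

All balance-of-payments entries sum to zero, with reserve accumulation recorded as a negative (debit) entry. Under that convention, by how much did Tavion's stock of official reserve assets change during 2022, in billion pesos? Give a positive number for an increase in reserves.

-1313.6

Official reserve transactions balance = -((-818.5) + 165.0 + (-660.1)) = 1313.6
An accumulation of reserves is recorded as a debit (negative entry), so the change in the stock of reserves is the negative of that balance.
Change in official reserves = -(1313.6) = -1313.6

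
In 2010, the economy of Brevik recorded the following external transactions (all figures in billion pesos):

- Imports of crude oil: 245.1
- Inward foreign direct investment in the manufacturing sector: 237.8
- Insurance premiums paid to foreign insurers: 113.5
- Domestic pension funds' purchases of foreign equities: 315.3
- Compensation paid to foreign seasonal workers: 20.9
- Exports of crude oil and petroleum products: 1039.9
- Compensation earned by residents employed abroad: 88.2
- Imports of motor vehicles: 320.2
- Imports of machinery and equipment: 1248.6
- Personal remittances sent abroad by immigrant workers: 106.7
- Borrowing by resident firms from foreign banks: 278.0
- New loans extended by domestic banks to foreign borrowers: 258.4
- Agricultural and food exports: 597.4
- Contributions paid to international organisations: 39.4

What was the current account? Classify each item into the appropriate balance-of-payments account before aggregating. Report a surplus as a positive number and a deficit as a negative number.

-368.9

Goods: -320.2 + 597.4 - 1248.6 + 1039.9 - 245.1 = -176.6
Services: -113.5
Primary income: -20.9 + 88.2 = 67.3
Secondary income: -106.7 - 39.4 = -146.1
Current account = (-176.6) + (-113.5) + 67.3 + (-146.1) = -368.9
(Excluded from the current account — financial account: inward foreign direct investment in the manufacturing sector 237.8, domestic pension funds' purchases of foreign equities 315.3, borrowing by resident firms from foreign banks 278.0, new loans extended by domestic banks to foreign borrowers 258.4.)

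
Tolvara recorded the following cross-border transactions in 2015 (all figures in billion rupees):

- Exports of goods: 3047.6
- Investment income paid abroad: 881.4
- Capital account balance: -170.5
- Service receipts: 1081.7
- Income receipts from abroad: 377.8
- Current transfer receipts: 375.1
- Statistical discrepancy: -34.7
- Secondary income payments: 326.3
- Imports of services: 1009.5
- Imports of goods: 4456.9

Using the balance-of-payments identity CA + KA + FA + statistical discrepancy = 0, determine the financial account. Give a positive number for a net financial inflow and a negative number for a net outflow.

1997.1

Goods balance = 3047.6 - 4456.9 = -1409.3
Services balance = 1081.7 - 1009.5 = 72.2
Trade balance (goods + services) = -1409.3 + 72.2 = -1337.1
Net primary income = 377.8 - 881.4 = -503.6
Net secondary income = 375.1 - 326.3 = 48.8
Current account = -1337.1 + (-503.6) + 48.8 = -1791.9
Financial account = -(-1791.9 + (-170.5) + (-34.7)) = 1997.1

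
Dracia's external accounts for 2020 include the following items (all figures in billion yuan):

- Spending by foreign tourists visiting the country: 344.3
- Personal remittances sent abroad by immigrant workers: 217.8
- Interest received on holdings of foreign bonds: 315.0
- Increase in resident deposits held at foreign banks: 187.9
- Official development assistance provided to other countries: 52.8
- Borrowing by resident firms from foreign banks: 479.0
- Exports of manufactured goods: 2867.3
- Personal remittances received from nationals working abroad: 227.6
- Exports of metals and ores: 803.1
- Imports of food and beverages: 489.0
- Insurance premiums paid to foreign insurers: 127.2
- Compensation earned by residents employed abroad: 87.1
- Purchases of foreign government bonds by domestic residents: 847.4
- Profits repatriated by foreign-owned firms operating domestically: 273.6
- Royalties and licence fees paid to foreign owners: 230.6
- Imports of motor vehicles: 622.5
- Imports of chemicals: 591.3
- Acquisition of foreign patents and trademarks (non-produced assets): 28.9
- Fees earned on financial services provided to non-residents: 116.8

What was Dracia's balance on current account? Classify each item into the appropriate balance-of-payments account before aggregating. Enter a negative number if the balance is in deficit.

2156.4

Goods: 803.1 - 489.0 - 591.3 + 2867.3 - 622.5 = 1967.6
Services: -127.2 - 230.6 + 116.8 + 344.3 = 103.3
Primary income: -273.6 + 87.1 + 315.0 = 128.5
Secondary income: -217.8 + 227.6 - 52.8 = -43.0
Current account = 1967.6 + 103.3 + 128.5 + (-43.0) = 2156.4
(Excluded from the current account — financial account: increase in resident deposits held at foreign banks 187.9, borrowing by resident firms from foreign banks 479.0, purchases of foreign government bonds by domestic residents 847.4; capital account: acquisition of foreign patents and trademarks (non-produced assets) 28.9.)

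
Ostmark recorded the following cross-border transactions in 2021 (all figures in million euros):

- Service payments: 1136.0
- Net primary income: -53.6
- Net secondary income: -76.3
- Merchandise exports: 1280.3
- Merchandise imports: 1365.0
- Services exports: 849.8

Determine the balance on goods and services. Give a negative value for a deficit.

-370.9

Goods balance = 1280.3 - 1365.0 = -84.7
Services balance = 849.8 - 1136.0 = -286.2
Trade balance (goods + services) = -84.7 + (-286.2) = -370.9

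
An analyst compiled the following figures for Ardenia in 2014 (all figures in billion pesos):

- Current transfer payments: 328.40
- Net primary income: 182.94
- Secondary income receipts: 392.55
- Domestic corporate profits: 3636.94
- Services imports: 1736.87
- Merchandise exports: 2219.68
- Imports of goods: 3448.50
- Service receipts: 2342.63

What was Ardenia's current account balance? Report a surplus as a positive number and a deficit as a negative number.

-375.97

Goods balance = 2219.68 - 3448.50 = -1228.82
Services balance = 2342.63 - 1736.87 = 605.76
Trade balance (goods + services) = -1228.82 + 605.76 = -623.06
Net primary income = 182.94
Net secondary income = 392.55 - 328.40 = 64.15
Current account = -623.06 + 182.94 + 64.15 = -375.97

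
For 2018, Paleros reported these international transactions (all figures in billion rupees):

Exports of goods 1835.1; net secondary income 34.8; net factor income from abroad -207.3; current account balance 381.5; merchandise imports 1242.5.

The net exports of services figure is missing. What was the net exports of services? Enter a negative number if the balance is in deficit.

Current account = goods balance + services balance + net primary income + net secondary income
Sum of the known components = 420.1
Net exports of services = CA - (known components) = 381.5 - 420.1 = -38.6

-38.6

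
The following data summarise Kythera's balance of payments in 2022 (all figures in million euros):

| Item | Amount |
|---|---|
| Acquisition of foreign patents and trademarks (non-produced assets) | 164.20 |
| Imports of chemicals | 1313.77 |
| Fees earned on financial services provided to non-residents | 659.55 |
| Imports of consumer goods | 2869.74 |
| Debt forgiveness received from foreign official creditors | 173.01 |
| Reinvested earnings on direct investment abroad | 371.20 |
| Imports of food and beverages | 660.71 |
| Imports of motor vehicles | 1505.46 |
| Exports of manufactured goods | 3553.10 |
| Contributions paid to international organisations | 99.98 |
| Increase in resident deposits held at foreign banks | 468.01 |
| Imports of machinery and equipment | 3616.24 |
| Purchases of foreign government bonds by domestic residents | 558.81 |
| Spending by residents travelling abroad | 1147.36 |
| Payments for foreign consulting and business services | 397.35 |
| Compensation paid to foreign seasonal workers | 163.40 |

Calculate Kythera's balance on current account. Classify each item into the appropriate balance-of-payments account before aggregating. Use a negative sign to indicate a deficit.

Goods: -1313.77 - 1505.46 - 3616.24 - 660.71 + 3553.10 - 2869.74 = -6412.82
Services: -397.35 - 1147.36 + 659.55 = -885.16
Primary income: 371.20 - 163.40 = 207.80
Secondary income: -99.98
Current account = (-6412.82) + (-885.16) + 207.80 + (-99.98) = -7190.16
(Excluded from the current account — capital account: acquisition of foreign patents and trademarks (non-produced assets) 164.20, debt forgiveness received from foreign official creditors 173.01; financial account: increase in resident deposits held at foreign banks 468.01, purchases of foreign government bonds by domestic residents 558.81.)

-7190.16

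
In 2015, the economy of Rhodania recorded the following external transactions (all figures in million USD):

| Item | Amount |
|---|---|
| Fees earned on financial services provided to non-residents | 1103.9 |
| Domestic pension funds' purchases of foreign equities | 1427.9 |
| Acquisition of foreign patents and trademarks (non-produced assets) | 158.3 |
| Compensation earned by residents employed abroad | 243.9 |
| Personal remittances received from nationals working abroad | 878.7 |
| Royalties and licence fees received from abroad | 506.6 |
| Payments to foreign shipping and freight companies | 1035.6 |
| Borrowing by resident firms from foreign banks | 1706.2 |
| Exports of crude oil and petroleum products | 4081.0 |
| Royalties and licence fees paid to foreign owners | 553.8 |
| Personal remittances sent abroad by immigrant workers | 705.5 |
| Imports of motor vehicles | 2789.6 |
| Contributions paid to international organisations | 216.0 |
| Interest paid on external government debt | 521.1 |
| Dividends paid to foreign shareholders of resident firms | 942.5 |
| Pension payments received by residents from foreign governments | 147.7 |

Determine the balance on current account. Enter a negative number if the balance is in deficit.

197.7

Goods: 4081.0 - 2789.6 = 1291.4
Services: 506.6 + 1103.9 - 1035.6 - 553.8 = 21.1
Primary income: -942.5 - 521.1 + 243.9 = -1219.7
Secondary income: 147.7 - 705.5 - 216.0 + 878.7 = 104.9
Current account = 1291.4 + 21.1 + (-1219.7) + 104.9 = 197.7
(Excluded from the current account — financial account: domestic pension funds' purchases of foreign equities 1427.9, borrowing by resident firms from foreign banks 1706.2; capital account: acquisition of foreign patents and trademarks (non-produced assets) 158.3.)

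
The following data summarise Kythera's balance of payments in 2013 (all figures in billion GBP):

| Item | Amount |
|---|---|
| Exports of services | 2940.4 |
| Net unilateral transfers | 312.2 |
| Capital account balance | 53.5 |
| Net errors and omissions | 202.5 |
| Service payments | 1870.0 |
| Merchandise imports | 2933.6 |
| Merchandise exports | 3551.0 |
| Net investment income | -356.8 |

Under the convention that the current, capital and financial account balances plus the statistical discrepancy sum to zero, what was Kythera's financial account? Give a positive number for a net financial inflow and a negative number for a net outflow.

Goods balance = 3551.0 - 2933.6 = 617.4
Services balance = 2940.4 - 1870.0 = 1070.4
Trade balance (goods + services) = 617.4 + 1070.4 = 1687.8
Net primary income = -356.8
Net secondary income = 312.2
Current account = 1687.8 + (-356.8) + 312.2 = 1643.2
Financial account = -(1643.2 + 53.5 + 202.5) = -1899.2

-1899.2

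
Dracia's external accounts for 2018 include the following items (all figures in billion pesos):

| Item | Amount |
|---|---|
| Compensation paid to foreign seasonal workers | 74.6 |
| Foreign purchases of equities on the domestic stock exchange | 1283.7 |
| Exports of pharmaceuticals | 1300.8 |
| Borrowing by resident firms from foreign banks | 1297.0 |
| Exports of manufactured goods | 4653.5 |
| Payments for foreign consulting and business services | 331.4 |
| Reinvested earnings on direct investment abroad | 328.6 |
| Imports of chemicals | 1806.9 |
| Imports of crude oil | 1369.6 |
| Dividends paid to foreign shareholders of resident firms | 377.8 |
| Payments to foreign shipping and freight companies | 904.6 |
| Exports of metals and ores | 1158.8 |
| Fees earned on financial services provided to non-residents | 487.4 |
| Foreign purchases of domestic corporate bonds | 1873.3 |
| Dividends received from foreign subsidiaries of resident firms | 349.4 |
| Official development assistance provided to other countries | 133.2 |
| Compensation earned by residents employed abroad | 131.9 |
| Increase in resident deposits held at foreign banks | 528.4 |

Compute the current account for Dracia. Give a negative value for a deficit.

Goods: 1158.8 - 1369.6 - 1806.9 + 1300.8 + 4653.5 = 3936.6
Services: -331.4 - 904.6 + 487.4 = -748.6
Primary income: -74.6 - 377.8 + 349.4 + 131.9 + 328.6 = 357.5
Secondary income: -133.2
Current account = 3936.6 + (-748.6) + 357.5 + (-133.2) = 3412.3
(Excluded from the current account — financial account: foreign purchases of equities on the domestic stock exchange 1283.7, borrowing by resident firms from foreign banks 1297.0, foreign purchases of domestic corporate bonds 1873.3, increase in resident deposits held at foreign banks 528.4.)

3412.3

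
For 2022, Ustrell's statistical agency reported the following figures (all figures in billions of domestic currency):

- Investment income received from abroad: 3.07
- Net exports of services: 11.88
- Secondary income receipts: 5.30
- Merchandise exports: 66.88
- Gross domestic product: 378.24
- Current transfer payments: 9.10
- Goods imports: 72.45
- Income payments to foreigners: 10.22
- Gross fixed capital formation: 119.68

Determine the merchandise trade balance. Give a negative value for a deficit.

Goods balance = 66.88 - 72.45 = -5.57

-5.57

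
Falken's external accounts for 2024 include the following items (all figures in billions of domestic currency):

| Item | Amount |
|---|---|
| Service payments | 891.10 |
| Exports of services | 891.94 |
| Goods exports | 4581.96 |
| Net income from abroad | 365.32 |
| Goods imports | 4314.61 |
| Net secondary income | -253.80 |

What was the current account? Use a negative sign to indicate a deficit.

Goods balance = 4581.96 - 4314.61 = 267.35
Services balance = 891.94 - 891.10 = 0.84
Trade balance (goods + services) = 267.35 + 0.84 = 268.19
Net primary income = 365.32
Net secondary income = -253.80
Current account = 268.19 + 365.32 + (-253.80) = 379.71

379.71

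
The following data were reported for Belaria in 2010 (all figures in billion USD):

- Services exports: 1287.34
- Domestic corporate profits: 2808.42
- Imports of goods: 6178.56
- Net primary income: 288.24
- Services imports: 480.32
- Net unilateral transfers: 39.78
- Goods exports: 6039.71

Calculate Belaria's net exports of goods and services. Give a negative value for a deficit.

Goods balance = 6039.71 - 6178.56 = -138.85
Services balance = 1287.34 - 480.32 = 807.02
Trade balance (goods + services) = -138.85 + 807.02 = 668.17

668.17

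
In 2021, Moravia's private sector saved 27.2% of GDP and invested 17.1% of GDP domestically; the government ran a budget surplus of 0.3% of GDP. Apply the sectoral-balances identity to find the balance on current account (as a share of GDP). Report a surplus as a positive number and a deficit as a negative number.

10.4

By the sectoral-balances identity, CA = (S_private - I) + (T - G).
Private balance = 27.2 - 17.1 = 10.1
Government balance (T - G) = 0.3
CA = 10.1 + 0.3 = 10.4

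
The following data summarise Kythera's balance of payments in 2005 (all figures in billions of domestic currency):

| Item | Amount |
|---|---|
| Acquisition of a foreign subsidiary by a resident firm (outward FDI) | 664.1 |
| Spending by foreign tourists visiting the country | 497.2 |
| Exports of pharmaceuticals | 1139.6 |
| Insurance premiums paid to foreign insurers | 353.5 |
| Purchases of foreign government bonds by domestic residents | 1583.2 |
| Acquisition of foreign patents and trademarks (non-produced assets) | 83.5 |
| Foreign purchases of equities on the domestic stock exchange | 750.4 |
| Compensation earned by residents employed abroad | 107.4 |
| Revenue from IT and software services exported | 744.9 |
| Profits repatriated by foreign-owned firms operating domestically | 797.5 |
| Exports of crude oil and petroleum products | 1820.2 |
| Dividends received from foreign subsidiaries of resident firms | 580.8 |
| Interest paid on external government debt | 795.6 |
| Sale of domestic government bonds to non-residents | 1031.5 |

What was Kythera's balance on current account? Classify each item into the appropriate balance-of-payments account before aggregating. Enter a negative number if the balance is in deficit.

Goods: 1139.6 + 1820.2 = 2959.8
Services: 744.9 - 353.5 + 497.2 = 888.6
Primary income: -795.6 + 580.8 + 107.4 - 797.5 = -904.9
Current account = 2959.8 + 888.6 + (-904.9) = 2943.5
(Excluded from the current account — financial account: acquisition of a foreign subsidiary by a resident firm (outward FDI) 664.1, purchases of foreign government bonds by domestic residents 1583.2, foreign purchases of equities on the domestic stock exchange 750.4, sale of domestic government bonds to non-residents 1031.5; capital account: acquisition of foreign patents and trademarks (non-produced assets) 83.5.)

2943.5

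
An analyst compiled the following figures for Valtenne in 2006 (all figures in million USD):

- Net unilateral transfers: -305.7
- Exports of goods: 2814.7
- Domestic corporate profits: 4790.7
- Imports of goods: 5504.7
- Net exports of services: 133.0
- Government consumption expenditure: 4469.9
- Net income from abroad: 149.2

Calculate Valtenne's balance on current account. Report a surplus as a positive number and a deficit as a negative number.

Goods balance = 2814.7 - 5504.7 = -2690.0
Services balance = 133.0
Trade balance (goods + services) = -2690.0 + 133.0 = -2557.0
Net primary income = 149.2
Net secondary income = -305.7
Current account = -2557.0 + 149.2 + (-305.7) = -2713.5

-2713.5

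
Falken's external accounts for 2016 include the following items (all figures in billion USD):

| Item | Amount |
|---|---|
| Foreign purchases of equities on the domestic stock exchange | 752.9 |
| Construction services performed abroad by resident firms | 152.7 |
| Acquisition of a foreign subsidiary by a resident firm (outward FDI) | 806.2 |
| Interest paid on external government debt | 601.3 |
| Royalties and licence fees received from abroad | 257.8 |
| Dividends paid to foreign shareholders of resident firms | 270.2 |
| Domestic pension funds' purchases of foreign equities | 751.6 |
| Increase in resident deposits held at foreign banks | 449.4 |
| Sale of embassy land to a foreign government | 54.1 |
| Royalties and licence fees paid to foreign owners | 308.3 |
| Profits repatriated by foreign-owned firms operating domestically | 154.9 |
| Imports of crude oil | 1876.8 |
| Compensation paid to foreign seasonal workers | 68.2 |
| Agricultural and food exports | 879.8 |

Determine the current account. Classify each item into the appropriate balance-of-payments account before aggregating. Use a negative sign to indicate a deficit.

-1989.4

Goods: -1876.8 + 879.8 = -997.0
Services: -308.3 + 257.8 + 152.7 = 102.2
Primary income: -154.9 - 601.3 - 68.2 - 270.2 = -1094.6
Current account = (-997.0) + 102.2 + (-1094.6) = -1989.4
(Excluded from the current account — financial account: foreign purchases of equities on the domestic stock exchange 752.9, acquisition of a foreign subsidiary by a resident firm (outward FDI) 806.2, domestic pension funds' purchases of foreign equities 751.6, increase in resident deposits held at foreign banks 449.4; capital account: sale of embassy land to a foreign government 54.1.)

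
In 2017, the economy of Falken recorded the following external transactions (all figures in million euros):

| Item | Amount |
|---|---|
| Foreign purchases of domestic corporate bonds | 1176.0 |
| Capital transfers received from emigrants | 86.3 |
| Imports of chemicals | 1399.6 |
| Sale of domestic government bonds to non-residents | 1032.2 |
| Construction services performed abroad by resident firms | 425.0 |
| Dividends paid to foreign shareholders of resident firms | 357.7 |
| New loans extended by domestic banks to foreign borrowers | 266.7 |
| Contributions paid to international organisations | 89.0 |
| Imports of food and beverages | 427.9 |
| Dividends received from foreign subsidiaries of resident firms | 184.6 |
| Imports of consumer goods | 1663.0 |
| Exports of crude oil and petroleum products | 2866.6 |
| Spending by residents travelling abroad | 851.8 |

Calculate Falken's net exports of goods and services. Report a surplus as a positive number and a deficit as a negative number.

Goods: -427.9 - 1399.6 + 2866.6 - 1663.0 = -623.9
Services: 425.0 - 851.8 = -426.8
Trade balance = -623.9 + (-426.8) = -1050.7
(Excluded from the trade balance — financial account: foreign purchases of domestic corporate bonds 1176.0, sale of domestic government bonds to non-residents 1032.2, new loans extended by domestic banks to foreign borrowers 266.7; capital account: capital transfers received from emigrants 86.3; primary income: dividends paid to foreign shareholders of resident firms 357.7, dividends received from foreign subsidiaries of resident firms 184.6; secondary income: contributions paid to international organisations 89.0.)

-1050.7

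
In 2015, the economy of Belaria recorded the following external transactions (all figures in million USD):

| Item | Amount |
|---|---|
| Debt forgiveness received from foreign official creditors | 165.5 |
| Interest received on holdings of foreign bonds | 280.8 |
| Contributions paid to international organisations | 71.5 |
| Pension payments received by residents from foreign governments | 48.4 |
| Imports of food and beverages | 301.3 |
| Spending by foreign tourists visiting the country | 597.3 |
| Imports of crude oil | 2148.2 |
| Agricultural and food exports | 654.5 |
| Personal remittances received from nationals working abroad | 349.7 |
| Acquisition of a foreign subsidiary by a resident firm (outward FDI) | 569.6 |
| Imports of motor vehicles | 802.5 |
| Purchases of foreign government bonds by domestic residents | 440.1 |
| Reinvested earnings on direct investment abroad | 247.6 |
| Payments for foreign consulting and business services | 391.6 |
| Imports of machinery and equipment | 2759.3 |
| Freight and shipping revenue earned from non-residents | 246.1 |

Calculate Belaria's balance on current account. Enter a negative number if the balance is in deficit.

-4050.0

Goods: -2759.3 + 654.5 - 2148.2 - 802.5 - 301.3 = -5356.8
Services: 597.3 + 246.1 - 391.6 = 451.8
Primary income: 247.6 + 280.8 = 528.4
Secondary income: 48.4 + 349.7 - 71.5 = 326.6
Current account = (-5356.8) + 451.8 + 528.4 + 326.6 = -4050.0
(Excluded from the current account — capital account: debt forgiveness received from foreign official creditors 165.5; financial account: acquisition of a foreign subsidiary by a resident firm (outward FDI) 569.6, purchases of foreign government bonds by domestic residents 440.1.)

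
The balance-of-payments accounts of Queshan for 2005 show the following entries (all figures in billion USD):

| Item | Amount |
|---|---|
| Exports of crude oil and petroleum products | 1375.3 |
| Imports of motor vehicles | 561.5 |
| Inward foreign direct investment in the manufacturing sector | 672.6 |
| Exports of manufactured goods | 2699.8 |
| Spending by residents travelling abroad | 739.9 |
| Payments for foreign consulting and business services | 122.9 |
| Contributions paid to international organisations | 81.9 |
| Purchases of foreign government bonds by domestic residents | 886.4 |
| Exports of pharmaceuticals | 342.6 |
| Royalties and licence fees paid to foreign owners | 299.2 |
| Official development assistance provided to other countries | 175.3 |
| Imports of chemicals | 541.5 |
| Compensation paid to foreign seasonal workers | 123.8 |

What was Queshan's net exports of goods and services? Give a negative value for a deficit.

Goods: 342.6 + 2699.8 - 561.5 - 541.5 + 1375.3 = 3314.7
Services: -739.9 - 299.2 - 122.9 = -1162.0
Trade balance = 3314.7 + (-1162.0) = 2152.7
(Excluded from the trade balance — financial account: inward foreign direct investment in the manufacturing sector 672.6, purchases of foreign government bonds by domestic residents 886.4; secondary income: contributions paid to international organisations 81.9, official development assistance provided to other countries 175.3; primary income: compensation paid to foreign seasonal workers 123.8.)

2152.7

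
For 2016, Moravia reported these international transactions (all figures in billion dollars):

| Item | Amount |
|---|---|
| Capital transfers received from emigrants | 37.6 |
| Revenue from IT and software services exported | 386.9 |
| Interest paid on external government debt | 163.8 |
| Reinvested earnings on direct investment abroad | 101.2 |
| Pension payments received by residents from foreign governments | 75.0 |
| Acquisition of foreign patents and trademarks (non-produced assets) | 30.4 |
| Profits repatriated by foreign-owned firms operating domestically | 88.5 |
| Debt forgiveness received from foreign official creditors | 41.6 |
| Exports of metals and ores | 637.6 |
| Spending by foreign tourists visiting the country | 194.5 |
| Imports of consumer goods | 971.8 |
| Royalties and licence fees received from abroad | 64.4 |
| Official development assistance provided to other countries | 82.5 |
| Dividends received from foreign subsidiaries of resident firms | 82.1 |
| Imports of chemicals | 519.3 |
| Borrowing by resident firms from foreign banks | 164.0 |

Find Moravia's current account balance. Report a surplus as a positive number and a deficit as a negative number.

Goods: -519.3 - 971.8 + 637.6 = -853.5
Services: 386.9 + 194.5 + 64.4 = 645.8
Primary income: 82.1 + 101.2 - 163.8 - 88.5 = -69.0
Secondary income: -82.5 + 75.0 = -7.5
Current account = (-853.5) + 645.8 + (-69.0) + (-7.5) = -284.2
(Excluded from the current account — capital account: capital transfers received from emigrants 37.6, acquisition of foreign patents and trademarks (non-produced assets) 30.4, debt forgiveness received from foreign official creditors 41.6; financial account: borrowing by resident firms from foreign banks 164.0.)

-284.2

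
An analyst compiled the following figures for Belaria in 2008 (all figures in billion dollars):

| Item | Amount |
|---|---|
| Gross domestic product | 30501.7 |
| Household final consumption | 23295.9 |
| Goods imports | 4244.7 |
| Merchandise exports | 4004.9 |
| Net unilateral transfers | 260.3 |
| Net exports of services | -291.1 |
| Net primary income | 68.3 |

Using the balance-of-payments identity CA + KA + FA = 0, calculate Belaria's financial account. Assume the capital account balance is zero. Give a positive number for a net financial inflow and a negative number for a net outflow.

Goods balance = 4004.9 - 4244.7 = -239.8
Services balance = -291.1
Trade balance (goods + services) = -239.8 + (-291.1) = -530.9
Net primary income = 68.3
Net secondary income = 260.3
Current account = -530.9 + 68.3 + 260.3 = -202.3
Financial account = -(-202.3) = 202.3

202.3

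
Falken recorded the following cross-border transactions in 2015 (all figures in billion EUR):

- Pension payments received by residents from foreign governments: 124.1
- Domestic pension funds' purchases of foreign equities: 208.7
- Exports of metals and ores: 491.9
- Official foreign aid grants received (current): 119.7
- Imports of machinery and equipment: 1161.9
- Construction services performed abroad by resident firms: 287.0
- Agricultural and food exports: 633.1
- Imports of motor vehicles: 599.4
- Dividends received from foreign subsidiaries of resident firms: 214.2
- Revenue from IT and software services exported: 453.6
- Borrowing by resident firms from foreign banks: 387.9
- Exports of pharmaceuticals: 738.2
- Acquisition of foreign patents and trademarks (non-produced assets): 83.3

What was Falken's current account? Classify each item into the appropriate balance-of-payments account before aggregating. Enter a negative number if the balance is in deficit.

Goods: -599.4 + 633.1 + 738.2 - 1161.9 + 491.9 = 101.9
Services: 453.6 + 287.0 = 740.6
Primary income: 214.2
Secondary income: 124.1 + 119.7 = 243.8
Current account = 101.9 + 740.6 + 214.2 + 243.8 = 1300.5
(Excluded from the current account — financial account: domestic pension funds' purchases of foreign equities 208.7, borrowing by resident firms from foreign banks 387.9; capital account: acquisition of foreign patents and trademarks (non-produced assets) 83.3.)

1300.5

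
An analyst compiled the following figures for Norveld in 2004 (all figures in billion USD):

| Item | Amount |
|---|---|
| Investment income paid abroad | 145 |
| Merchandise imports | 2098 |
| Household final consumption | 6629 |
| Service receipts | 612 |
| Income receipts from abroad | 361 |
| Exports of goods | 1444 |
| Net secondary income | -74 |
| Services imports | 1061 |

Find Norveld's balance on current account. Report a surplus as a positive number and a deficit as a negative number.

-961

Goods balance = 1444 - 2098 = -654
Services balance = 612 - 1061 = -449
Trade balance (goods + services) = -654 + (-449) = -1103
Net primary income = 361 - 145 = 216
Net secondary income = -74
Current account = -1103 + 216 + (-74) = -961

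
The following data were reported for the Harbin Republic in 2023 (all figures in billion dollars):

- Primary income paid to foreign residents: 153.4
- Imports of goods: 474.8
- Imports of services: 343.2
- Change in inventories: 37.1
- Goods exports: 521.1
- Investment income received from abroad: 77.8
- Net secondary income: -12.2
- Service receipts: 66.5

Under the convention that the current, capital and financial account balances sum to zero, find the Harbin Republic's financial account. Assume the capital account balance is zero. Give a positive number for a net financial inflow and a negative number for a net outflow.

Goods balance = 521.1 - 474.8 = 46.3
Services balance = 66.5 - 343.2 = -276.7
Trade balance (goods + services) = 46.3 + (-276.7) = -230.4
Net primary income = 77.8 - 153.4 = -75.6
Net secondary income = -12.2
Current account = -230.4 + (-75.6) + (-12.2) = -318.2
Financial account = -(-318.2) = 318.2

318.2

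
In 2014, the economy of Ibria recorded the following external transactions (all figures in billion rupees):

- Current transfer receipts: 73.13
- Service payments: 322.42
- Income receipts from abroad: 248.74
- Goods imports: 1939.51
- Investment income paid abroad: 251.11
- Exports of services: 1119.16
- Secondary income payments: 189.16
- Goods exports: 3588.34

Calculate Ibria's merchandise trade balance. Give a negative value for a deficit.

Goods balance = 3588.34 - 1939.51 = 1648.83

1648.83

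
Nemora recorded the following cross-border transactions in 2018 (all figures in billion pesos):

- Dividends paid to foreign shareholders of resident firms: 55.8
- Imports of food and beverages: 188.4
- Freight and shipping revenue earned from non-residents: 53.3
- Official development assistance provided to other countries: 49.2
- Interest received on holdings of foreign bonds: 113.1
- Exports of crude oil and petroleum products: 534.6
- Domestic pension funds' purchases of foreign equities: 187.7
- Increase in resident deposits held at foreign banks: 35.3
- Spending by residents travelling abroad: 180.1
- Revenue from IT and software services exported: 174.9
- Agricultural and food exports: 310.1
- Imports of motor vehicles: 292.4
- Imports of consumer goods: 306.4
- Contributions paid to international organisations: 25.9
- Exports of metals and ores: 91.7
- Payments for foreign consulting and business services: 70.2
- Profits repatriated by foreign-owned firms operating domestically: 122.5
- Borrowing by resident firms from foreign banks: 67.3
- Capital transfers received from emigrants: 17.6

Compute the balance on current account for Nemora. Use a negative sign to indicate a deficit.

-13.2

Goods: 534.6 - 188.4 - 292.4 - 306.4 + 91.7 + 310.1 = 149.2
Services: -180.1 - 70.2 + 53.3 + 174.9 = -22.1
Primary income: -55.8 - 122.5 + 113.1 = -65.2
Secondary income: -49.2 - 25.9 = -75.1
Current account = 149.2 + (-22.1) + (-65.2) + (-75.1) = -13.2
(Excluded from the current account — financial account: domestic pension funds' purchases of foreign equities 187.7, increase in resident deposits held at foreign banks 35.3, borrowing by resident firms from foreign banks 67.3; capital account: capital transfers received from emigrants 17.6.)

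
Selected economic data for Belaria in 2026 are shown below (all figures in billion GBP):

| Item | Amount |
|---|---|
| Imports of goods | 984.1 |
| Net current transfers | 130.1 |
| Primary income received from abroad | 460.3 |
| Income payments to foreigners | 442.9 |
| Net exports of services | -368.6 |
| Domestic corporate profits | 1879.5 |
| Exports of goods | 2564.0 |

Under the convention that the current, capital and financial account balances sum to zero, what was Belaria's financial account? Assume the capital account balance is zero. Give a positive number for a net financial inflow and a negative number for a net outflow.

-1358.8

Goods balance = 2564.0 - 984.1 = 1579.9
Services balance = -368.6
Trade balance (goods + services) = 1579.9 + (-368.6) = 1211.3
Net primary income = 460.3 - 442.9 = 17.4
Net secondary income = 130.1
Current account = 1211.3 + 17.4 + 130.1 = 1358.8
Financial account = -(1358.8) = -1358.8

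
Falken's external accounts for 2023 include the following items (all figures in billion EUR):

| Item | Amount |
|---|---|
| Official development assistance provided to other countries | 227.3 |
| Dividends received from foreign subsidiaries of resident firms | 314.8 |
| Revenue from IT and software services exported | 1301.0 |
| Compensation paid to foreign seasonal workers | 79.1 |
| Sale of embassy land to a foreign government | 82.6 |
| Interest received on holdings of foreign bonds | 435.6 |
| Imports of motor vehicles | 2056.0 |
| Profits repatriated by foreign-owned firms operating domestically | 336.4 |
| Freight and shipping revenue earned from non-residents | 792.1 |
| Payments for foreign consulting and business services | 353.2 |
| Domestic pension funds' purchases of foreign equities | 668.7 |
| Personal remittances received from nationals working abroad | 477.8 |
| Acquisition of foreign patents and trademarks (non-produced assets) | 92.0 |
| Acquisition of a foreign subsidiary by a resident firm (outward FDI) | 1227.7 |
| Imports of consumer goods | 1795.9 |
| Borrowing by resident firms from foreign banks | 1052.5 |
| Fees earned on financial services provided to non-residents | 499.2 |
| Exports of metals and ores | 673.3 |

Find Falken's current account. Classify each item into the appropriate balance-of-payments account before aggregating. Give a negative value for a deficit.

Goods: -2056.0 + 673.3 - 1795.9 = -3178.6
Services: 499.2 - 353.2 + 1301.0 + 792.1 = 2239.1
Primary income: -79.1 + 435.6 - 336.4 + 314.8 = 334.9
Secondary income: 477.8 - 227.3 = 250.5
Current account = (-3178.6) + 2239.1 + 334.9 + 250.5 = -354.1
(Excluded from the current account — capital account: sale of embassy land to a foreign government 82.6, acquisition of foreign patents and trademarks (non-produced assets) 92.0; financial account: domestic pension funds' purchases of foreign equities 668.7, acquisition of a foreign subsidiary by a resident firm (outward FDI) 1227.7, borrowing by resident firms from foreign banks 1052.5.)

-354.1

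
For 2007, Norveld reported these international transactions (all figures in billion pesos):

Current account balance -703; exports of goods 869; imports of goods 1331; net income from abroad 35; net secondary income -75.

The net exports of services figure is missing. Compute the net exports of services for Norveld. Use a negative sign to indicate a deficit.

-201

Current account = goods balance + services balance + net primary income + net secondary income
Sum of the known components = -502
Net exports of services = CA - (known components) = -703 - (-502) = -201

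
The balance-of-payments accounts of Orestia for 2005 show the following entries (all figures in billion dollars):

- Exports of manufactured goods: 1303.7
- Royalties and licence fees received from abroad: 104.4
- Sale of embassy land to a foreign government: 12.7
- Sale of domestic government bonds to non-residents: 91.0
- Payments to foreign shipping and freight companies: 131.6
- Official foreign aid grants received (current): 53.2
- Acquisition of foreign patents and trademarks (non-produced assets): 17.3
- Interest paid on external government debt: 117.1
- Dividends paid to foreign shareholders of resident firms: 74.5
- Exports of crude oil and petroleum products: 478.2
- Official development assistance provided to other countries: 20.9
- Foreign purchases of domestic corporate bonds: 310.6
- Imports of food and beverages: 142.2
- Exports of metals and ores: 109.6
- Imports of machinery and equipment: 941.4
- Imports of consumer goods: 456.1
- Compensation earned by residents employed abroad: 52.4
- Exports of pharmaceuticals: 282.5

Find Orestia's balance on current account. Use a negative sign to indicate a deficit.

Goods: 478.2 + 282.5 - 941.4 - 142.2 + 1303.7 - 456.1 + 109.6 = 634.3
Services: 104.4 - 131.6 = -27.2
Primary income: -117.1 + 52.4 - 74.5 = -139.2
Secondary income: 53.2 - 20.9 = 32.3
Current account = 634.3 + (-27.2) + (-139.2) + 32.3 = 500.2
(Excluded from the current account — capital account: sale of embassy land to a foreign government 12.7, acquisition of foreign patents and trademarks (non-produced assets) 17.3; financial account: sale of domestic government bonds to non-residents 91.0, foreign purchases of domestic corporate bonds 310.6.)

500.2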